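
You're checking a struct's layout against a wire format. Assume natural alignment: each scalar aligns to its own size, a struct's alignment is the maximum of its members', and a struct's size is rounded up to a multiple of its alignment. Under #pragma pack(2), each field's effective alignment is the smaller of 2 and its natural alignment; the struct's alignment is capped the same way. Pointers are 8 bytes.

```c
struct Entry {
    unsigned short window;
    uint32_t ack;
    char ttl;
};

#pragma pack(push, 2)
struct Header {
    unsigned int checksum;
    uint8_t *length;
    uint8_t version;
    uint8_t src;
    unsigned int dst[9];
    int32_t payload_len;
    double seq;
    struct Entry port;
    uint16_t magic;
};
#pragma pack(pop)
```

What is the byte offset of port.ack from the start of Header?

66

Entry: window at 0 (size 2, align 2) → ends 2; pad 2 to align 4 for ack; ack at 4 (size 4, align 4) → ends 8; ttl at 8 (size 1, align 1) → ends 9; tail pad 3 to reach multiple of 4; total 12 bytes, alignment 4
checksum at 0 (size 4, align 2) → ends 4
length at 4 (size 8, align 2) → ends 12
version at 12 (size 1, align 1) → ends 13
src at 13 (size 1, align 1) → ends 14
dst at 14 (size 36, align 2) → ends 50
payload_len at 50 (size 4, align 2) → ends 54
seq at 54 (size 8, align 2) → ends 62
port at 62 (size 12, align 2) → ends 74
within Entry: ack at 4
62 + 4 = 66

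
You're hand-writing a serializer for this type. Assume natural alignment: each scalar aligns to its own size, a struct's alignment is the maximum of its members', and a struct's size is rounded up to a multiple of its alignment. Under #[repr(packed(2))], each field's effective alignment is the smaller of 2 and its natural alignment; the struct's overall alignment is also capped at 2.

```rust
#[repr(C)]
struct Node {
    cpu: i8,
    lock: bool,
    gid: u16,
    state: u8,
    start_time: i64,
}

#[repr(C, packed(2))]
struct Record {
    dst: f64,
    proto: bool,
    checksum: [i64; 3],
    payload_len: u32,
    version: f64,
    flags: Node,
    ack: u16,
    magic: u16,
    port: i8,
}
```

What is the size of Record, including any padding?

68

Node: cpu at 0 (size 1, align 1) → ends 1; lock at 1 (size 1, align 1) → ends 2; gid at 2 (size 2, align 2) → ends 4; state at 4 (size 1, align 1) → ends 5; pad 3 to align 8 for start_time; start_time at 8 (size 8, align 8) → ends 16; total 16 bytes, alignment 8
dst at 0 (size 8, align 2) → ends 8
proto at 8 (size 1, align 1) → ends 9
pad 1 to align 2 for checksum
checksum at 10 (size 24, align 2) → ends 34
payload_len at 34 (size 4, align 2) → ends 38
version at 38 (size 8, align 2) → ends 46
flags at 46 (size 16, align 2) → ends 62
ack at 62 (size 2, align 2) → ends 64
magic at 64 (size 2, align 2) → ends 66
port at 66 (size 1, align 1) → ends 67
tail pad 1 to reach multiple of 2
total 68 bytes, alignment 2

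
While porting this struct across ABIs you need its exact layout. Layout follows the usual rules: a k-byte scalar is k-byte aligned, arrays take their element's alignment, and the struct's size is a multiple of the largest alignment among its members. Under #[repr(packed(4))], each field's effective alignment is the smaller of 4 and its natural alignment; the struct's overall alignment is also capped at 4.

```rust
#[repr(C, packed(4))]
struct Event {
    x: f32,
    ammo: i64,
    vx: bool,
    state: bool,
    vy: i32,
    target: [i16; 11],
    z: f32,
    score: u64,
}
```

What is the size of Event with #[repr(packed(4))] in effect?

56

@0: x [4B, align 4] → 4
@4: ammo [8B, align 4] → 12
@12: vx [1B, align 1] → 13
@13: state [1B, align 1] → 14
+2 pad (align 4)
@16: vy [4B, align 4] → 20
@20: target [22B, align 2] → 42
+2 pad (align 4)
@44: z [4B, align 4] → 48
@48: score [8B, align 4] → 56
size 56, align 4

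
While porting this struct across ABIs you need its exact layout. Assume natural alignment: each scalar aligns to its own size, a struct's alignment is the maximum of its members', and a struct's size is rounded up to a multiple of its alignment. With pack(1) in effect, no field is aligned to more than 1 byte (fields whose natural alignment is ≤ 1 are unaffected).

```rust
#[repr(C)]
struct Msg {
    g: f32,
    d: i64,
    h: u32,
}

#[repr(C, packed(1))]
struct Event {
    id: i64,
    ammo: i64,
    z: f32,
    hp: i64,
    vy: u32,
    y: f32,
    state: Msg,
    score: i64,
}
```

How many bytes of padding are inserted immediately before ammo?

0

Msg: @0: g [4B, align 4] → 4; +4 pad (align 8); @8: d [8B, align 8] → 16; @16: h [4B, align 4] → 20; +4 tail pad (align 8); size 24, align 8
@0: id [8B, align 1] → 8
@8: ammo [8B, align 1] → 16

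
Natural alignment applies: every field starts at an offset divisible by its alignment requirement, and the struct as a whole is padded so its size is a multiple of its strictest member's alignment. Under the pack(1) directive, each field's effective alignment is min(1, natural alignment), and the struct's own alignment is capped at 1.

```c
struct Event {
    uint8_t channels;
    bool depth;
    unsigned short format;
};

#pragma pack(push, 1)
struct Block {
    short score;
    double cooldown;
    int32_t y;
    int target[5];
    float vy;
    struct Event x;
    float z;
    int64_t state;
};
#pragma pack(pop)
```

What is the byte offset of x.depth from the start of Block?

Event: 0..1  channels  (1B, 1-aligned); 1..2  depth  (1B, 1-aligned); 2..4  format  (2B, 2-aligned); sizeof = 4, alignof = 2
0..2  score  (2B, 1-aligned)
2..10  cooldown  (8B, 1-aligned)
10..14  y  (4B, 1-aligned)
14..34  target  (20B, 1-aligned)
34..38  vy  (4B, 1-aligned)
38..42  x  (4B, 1-aligned)
within Event: depth at 1
38 + 1 = 39

39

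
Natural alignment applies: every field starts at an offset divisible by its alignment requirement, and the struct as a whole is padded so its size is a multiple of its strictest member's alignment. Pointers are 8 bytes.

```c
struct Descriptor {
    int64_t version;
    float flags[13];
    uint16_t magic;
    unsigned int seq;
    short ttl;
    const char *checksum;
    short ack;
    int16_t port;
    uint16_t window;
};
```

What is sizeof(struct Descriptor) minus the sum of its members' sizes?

0..8  version  (8B, 8-aligned)
8..60  flags  (52B, 4-aligned)
60..62  magic  (2B, 2-aligned)
62..64  -- padding (2B)
64..68  seq  (4B, 4-aligned)
68..70  ttl  (2B, 2-aligned)
70..72  -- padding (2B)
72..80  checksum  (8B, 8-aligned)
80..82  ack  (2B, 2-aligned)
82..84  port  (2B, 2-aligned)
84..86  window  (2B, 2-aligned)
86..88  -- tail padding (2B)
sizeof = 88, alignof = 8
data bytes 82, size 88 → padding 6

6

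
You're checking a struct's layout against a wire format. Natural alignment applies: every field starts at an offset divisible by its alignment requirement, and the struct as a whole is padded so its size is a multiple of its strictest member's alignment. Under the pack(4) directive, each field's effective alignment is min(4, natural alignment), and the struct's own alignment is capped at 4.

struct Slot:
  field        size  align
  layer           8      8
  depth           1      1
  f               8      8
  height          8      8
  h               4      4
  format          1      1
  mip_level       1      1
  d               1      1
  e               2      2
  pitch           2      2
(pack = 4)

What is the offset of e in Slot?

layer at 0 (size 8, align 4) → ends 8
depth at 8 (size 1, align 1) → ends 9
pad 3 to align 4 for f
f at 12 (size 8, align 4) → ends 20
height at 20 (size 8, align 4) → ends 28
h at 28 (size 4, align 4) → ends 32
format at 32 (size 1, align 1) → ends 33
mip_level at 33 (size 1, align 1) → ends 34
d at 34 (size 1, align 1) → ends 35
pad 1 to align 2 for e
e at 36 (size 2, align 2) → ends 38

36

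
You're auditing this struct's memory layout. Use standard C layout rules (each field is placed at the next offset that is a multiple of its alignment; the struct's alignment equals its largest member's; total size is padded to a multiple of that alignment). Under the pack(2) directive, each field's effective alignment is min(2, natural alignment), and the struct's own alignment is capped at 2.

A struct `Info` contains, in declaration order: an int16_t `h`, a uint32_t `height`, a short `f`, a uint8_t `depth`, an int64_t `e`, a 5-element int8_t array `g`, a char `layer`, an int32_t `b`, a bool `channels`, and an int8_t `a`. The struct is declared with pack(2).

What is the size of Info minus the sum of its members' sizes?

0..2  h  (2B, 2-aligned)
2..6  height  (4B, 2-aligned)
6..8  f  (2B, 2-aligned)
8..9  depth  (1B, 1-aligned)
9..10  -- padding (1B)
10..18  e  (8B, 2-aligned)
18..23  g  (5B, 1-aligned)
23..24  layer  (1B, 1-aligned)
24..28  b  (4B, 2-aligned)
28..29  channels  (1B, 1-aligned)
29..30  a  (1B, 1-aligned)
sizeof = 30, alignof = 2
data bytes 29, size 30 → padding 1

1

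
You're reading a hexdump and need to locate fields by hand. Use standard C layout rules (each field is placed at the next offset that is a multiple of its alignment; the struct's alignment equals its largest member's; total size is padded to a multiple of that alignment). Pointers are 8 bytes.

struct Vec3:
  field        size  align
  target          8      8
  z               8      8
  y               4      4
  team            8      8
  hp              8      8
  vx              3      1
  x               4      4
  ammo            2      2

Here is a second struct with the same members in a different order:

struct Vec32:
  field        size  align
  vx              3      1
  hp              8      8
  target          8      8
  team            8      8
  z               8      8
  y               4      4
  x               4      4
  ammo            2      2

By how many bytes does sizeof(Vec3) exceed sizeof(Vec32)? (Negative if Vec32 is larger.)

0

target at 0 (size 8, align 8) → ends 8
z at 8 (size 8, align 8) → ends 16
y at 16 (size 4, align 4) → ends 20
pad 4 to align 8 for team
team at 24 (size 8, align 8) → ends 32
hp at 32 (size 8, align 8) → ends 40
vx at 40 (size 3, align 1) → ends 43
pad 1 to align 4 for x
x at 44 (size 4, align 4) → ends 48
ammo at 48 (size 2, align 2) → ends 50
tail pad 6 to reach multiple of 8
total 56 bytes, alignment 8
— Vec32 —
vx at 0 (size 3, align 1) → ends 3
pad 5 to align 8 for hp
hp at 8 (size 8, align 8) → ends 16
target at 16 (size 8, align 8) → ends 24
team at 24 (size 8, align 8) → ends 32
z at 32 (size 8, align 8) → ends 40
y at 40 (size 4, align 4) → ends 44
x at 44 (size 4, align 4) → ends 48
ammo at 48 (size 2, align 2) → ends 50
tail pad 6 to reach multiple of 8
total 56 bytes, alignment 8
56 − 56 = 0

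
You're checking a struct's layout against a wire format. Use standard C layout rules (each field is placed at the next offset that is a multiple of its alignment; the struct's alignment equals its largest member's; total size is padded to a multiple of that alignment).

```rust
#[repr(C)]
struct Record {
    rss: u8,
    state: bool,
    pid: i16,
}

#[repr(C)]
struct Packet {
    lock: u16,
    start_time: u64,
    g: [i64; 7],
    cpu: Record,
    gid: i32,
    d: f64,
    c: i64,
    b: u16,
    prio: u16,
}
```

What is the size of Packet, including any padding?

Record: 0..1  rss  (1B, 1-aligned); 1..2  state  (1B, 1-aligned); 2..4  pid  (2B, 2-aligned); sizeof = 4, alignof = 2
0..2  lock  (2B, 2-aligned)
2..8  -- padding (6B)
8..16  start_time  (8B, 8-aligned)
16..72  g  (56B, 8-aligned)
72..76  cpu  (4B, 2-aligned)
76..80  gid  (4B, 4-aligned)
80..88  d  (8B, 8-aligned)
88..96  c  (8B, 8-aligned)
96..98  b  (2B, 2-aligned)
98..100  prio  (2B, 2-aligned)
100..104  -- tail padding (4B)
sizeof = 104, alignof = 8

104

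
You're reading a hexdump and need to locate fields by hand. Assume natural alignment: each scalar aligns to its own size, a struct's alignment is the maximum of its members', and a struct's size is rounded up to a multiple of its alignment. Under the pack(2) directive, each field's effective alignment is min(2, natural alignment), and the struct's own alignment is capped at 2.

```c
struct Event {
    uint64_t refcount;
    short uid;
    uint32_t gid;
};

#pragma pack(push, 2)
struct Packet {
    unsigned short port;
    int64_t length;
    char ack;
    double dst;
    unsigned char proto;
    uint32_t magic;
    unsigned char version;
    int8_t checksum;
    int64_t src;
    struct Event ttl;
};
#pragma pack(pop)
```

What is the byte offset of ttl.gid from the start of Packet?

48

Event: refcount at 0 (size 8, align 8) → ends 8; uid at 8 (size 2, align 2) → ends 10; pad 2 to align 4 for gid; gid at 12 (size 4, align 4) → ends 16; total 16 bytes, alignment 8
port at 0 (size 2, align 2) → ends 2
length at 2 (size 8, align 2) → ends 10
ack at 10 (size 1, align 1) → ends 11
pad 1 to align 2 for dst
dst at 12 (size 8, align 2) → ends 20
proto at 20 (size 1, align 1) → ends 21
pad 1 to align 2 for magic
magic at 22 (size 4, align 2) → ends 26
version at 26 (size 1, align 1) → ends 27
checksum at 27 (size 1, align 1) → ends 28
src at 28 (size 8, align 2) → ends 36
ttl at 36 (size 16, align 2) → ends 52
within Event: gid at 12
36 + 12 = 48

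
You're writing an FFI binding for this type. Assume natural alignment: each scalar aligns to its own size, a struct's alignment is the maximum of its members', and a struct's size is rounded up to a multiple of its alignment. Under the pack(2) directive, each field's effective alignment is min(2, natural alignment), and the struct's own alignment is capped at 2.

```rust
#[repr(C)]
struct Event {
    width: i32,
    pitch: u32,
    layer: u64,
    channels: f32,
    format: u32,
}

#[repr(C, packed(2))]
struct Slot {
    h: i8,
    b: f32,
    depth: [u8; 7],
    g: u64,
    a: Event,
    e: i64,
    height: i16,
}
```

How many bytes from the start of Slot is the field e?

46

Event: width at 0 (size 4, align 4) → ends 4; pitch at 4 (size 4, align 4) → ends 8; layer at 8 (size 8, align 8) → ends 16; channels at 16 (size 4, align 4) → ends 20; format at 20 (size 4, align 4) → ends 24; total 24 bytes, alignment 8
h at 0 (size 1, align 1) → ends 1
pad 1 to align 2 for b
b at 2 (size 4, align 2) → ends 6
depth at 6 (size 7, align 1) → ends 13
pad 1 to align 2 for g
g at 14 (size 8, align 2) → ends 22
a at 22 (size 24, align 2) → ends 46
e at 46 (size 8, align 2) → ends 54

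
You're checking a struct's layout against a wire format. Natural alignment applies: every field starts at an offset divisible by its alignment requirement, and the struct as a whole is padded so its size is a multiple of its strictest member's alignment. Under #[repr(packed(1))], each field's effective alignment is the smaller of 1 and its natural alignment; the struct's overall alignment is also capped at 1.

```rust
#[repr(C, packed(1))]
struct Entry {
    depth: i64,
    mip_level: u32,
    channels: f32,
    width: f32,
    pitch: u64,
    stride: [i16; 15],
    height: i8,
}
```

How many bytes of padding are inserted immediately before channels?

0

depth at 0 (size 8, align 1) → ends 8
mip_level at 8 (size 4, align 1) → ends 12
channels at 12 (size 4, align 1) → ends 16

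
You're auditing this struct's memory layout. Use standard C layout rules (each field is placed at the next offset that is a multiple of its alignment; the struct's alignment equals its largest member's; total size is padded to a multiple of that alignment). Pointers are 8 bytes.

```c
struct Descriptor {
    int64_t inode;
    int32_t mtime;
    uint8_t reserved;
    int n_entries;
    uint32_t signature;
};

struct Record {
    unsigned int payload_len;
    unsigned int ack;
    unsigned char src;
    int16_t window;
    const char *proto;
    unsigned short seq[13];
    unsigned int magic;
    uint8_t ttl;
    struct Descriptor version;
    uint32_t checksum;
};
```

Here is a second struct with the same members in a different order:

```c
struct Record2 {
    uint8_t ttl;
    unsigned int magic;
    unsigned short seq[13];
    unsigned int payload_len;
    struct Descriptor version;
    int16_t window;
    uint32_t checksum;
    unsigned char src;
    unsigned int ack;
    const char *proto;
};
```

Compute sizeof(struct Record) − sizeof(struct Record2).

8

Descriptor: inode at 0 (size 8, align 8) → ends 8; mtime at 8 (size 4, align 4) → ends 12; reserved at 12 (size 1, align 1) → ends 13; pad 3 to align 4 for n_entries; n_entries at 16 (size 4, align 4) → ends 20; signature at 20 (size 4, align 4) → ends 24; total 24 bytes, alignment 8
payload_len at 0 (size 4, align 4) → ends 4
ack at 4 (size 4, align 4) → ends 8
src at 8 (size 1, align 1) → ends 9
pad 1 to align 2 for window
window at 10 (size 2, align 2) → ends 12
pad 4 to align 8 for proto
proto at 16 (size 8, align 8) → ends 24
seq at 24 (size 26, align 2) → ends 50
pad 2 to align 4 for magic
magic at 52 (size 4, align 4) → ends 56
ttl at 56 (size 1, align 1) → ends 57
pad 7 to align 8 for version
version at 64 (size 24, align 8) → ends 88
checksum at 88 (size 4, align 4) → ends 92
tail pad 4 to reach multiple of 8
total 96 bytes, alignment 8
— Record2 —
ttl at 0 (size 1, align 1) → ends 1
pad 3 to align 4 for magic
magic at 4 (size 4, align 4) → ends 8
seq at 8 (size 26, align 2) → ends 34
pad 2 to align 4 for payload_len
payload_len at 36 (size 4, align 4) → ends 40
version at 40 (size 24, align 8) → ends 64
window at 64 (size 2, align 2) → ends 66
pad 2 to align 4 for checksum
checksum at 68 (size 4, align 4) → ends 72
src at 72 (size 1, align 1) → ends 73
pad 3 to align 4 for ack
ack at 76 (size 4, align 4) → ends 80
proto at 80 (size 8, align 8) → ends 88
total 88 bytes, alignment 8
96 − 88 = 8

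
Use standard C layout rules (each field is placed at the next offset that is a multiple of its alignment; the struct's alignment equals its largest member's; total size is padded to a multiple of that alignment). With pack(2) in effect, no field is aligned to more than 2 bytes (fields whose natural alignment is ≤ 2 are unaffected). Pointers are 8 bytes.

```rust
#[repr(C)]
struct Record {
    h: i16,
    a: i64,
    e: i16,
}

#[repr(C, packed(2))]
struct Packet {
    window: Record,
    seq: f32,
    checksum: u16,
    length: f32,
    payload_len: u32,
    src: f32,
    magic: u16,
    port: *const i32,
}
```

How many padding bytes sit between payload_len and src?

0

Record: h at 0 (size 2, align 2) → ends 2; pad 6 to align 8 for a; a at 8 (size 8, align 8) → ends 16; e at 16 (size 2, align 2) → ends 18; tail pad 6 to reach multiple of 8; total 24 bytes, alignment 8
window at 0 (size 24, align 2) → ends 24
seq at 24 (size 4, align 2) → ends 28
checksum at 28 (size 2, align 2) → ends 30
length at 30 (size 4, align 2) → ends 34
payload_len at 34 (size 4, align 2) → ends 38
src at 38 (size 4, align 2) → ends 42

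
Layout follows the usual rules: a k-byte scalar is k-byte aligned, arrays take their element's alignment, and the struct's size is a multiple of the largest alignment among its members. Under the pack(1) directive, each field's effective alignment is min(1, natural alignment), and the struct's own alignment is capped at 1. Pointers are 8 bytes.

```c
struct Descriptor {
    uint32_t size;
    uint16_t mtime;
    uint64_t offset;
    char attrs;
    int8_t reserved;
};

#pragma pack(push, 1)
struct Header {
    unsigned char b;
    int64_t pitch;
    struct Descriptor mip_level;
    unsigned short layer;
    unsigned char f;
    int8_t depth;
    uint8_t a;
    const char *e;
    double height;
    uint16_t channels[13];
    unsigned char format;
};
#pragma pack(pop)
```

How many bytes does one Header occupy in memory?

81 bytes

Descriptor: size at 0 (size 4, align 4) → ends 4; mtime at 4 (size 2, align 2) → ends 6; pad 2 to align 8 for offset; offset at 8 (size 8, align 8) → ends 16; attrs at 16 (size 1, align 1) → ends 17; reserved at 17 (size 1, align 1) → ends 18; tail pad 6 to reach multiple of 8; total 24 bytes, alignment 8
b at 0 (size 1, align 1) → ends 1
pitch at 1 (size 8, align 1) → ends 9
mip_level at 9 (size 24, align 1) → ends 33
layer at 33 (size 2, align 1) → ends 35
f at 35 (size 1, align 1) → ends 36
depth at 36 (size 1, align 1) → ends 37
a at 37 (size 1, align 1) → ends 38
e at 38 (size 8, align 1) → ends 46
height at 46 (size 8, align 1) → ends 54
channels at 54 (size 26, align 1) → ends 80
format at 80 (size 1, align 1) → ends 81
total 81 bytes, alignment 1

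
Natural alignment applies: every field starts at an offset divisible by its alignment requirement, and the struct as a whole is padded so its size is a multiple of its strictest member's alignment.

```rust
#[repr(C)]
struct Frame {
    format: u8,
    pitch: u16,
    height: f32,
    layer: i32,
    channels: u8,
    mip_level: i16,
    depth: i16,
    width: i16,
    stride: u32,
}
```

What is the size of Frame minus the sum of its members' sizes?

2

@0: format [1B, align 1] → 1
+1 pad (align 2)
@2: pitch [2B, align 2] → 4
@4: height [4B, align 4] → 8
@8: layer [4B, align 4] → 12
@12: channels [1B, align 1] → 13
+1 pad (align 2)
@14: mip_level [2B, align 2] → 16
@16: depth [2B, align 2] → 18
@18: width [2B, align 2] → 20
@20: stride [4B, align 4] → 24
size 24, align 4
data bytes 22, size 24 → padding 2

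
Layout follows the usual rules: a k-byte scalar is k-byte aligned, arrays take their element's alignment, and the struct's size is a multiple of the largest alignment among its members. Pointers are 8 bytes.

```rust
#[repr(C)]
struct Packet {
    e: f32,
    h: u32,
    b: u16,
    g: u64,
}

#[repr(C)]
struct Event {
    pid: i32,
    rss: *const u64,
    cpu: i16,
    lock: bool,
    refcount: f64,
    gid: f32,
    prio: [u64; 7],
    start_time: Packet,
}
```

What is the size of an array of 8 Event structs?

Packet: e at 0 (size 4, align 4) → ends 4; h at 4 (size 4, align 4) → ends 8; b at 8 (size 2, align 2) → ends 10; pad 6 to align 8 for g; g at 16 (size 8, align 8) → ends 24; total 24 bytes, alignment 8
pid at 0 (size 4, align 4) → ends 4
pad 4 to align 8 for rss
rss at 8 (size 8, align 8) → ends 16
cpu at 16 (size 2, align 2) → ends 18
lock at 18 (size 1, align 1) → ends 19
pad 5 to align 8 for refcount
refcount at 24 (size 8, align 8) → ends 32
gid at 32 (size 4, align 4) → ends 36
pad 4 to align 8 for prio
prio at 40 (size 56, align 8) → ends 96
start_time at 96 (size 24, align 8) → ends 120
total 120 bytes, alignment 8
array of 8: 8 × 120 = 960

960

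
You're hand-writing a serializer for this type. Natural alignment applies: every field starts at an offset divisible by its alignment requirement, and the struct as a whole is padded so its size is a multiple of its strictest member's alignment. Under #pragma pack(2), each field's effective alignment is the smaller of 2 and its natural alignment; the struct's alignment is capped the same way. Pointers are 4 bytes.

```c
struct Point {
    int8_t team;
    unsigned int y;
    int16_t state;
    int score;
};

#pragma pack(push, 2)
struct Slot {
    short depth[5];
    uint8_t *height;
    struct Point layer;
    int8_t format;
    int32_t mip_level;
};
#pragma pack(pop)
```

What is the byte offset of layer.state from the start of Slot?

22

Point: 0..1  team  (1B, 1-aligned); 1..4  -- padding (3B); 4..8  y  (4B, 4-aligned); 8..10  state  (2B, 2-aligned); 10..12  -- padding (2B); 12..16  score  (4B, 4-aligned); sizeof = 16, alignof = 4
0..10  depth  (10B, 2-aligned)
10..14  height  (4B, 2-aligned)
14..30  layer  (16B, 2-aligned)
within Point: state at 8
14 + 8 = 22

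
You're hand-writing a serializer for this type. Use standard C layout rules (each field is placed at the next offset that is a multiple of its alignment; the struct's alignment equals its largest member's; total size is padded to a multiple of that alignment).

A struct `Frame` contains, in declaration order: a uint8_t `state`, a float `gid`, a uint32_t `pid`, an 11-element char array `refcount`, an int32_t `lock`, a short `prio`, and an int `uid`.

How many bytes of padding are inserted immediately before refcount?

0

0..1  state  (1B, 1-aligned)
1..4  -- padding (3B)
4..8  gid  (4B, 4-aligned)
8..12  pid  (4B, 4-aligned)
12..23  refcount  (11B, 1-aligned)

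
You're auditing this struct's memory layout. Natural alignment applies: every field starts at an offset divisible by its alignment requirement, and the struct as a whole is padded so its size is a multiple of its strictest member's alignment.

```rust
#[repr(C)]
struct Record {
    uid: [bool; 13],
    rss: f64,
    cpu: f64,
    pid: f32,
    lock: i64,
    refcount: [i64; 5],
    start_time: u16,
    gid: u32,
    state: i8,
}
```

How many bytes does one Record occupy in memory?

0..13  uid  (13B, 1-aligned)
13..16  -- padding (3B)
16..24  rss  (8B, 8-aligned)
24..32  cpu  (8B, 8-aligned)
32..36  pid  (4B, 4-aligned)
36..40  -- padding (4B)
40..48  lock  (8B, 8-aligned)
48..88  refcount  (40B, 8-aligned)
88..90  start_time  (2B, 2-aligned)
90..92  -- padding (2B)
92..96  gid  (4B, 4-aligned)
96..97  state  (1B, 1-aligned)
97..104  -- tail padding (7B)
sizeof = 104, alignof = 8

104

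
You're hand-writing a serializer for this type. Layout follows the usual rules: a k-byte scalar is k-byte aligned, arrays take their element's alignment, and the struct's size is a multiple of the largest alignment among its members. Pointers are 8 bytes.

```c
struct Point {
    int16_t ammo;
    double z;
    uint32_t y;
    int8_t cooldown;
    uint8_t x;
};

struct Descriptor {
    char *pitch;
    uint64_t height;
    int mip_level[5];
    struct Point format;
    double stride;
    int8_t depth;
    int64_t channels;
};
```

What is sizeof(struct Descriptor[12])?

Point: @0: ammo [2B, align 2] → 2; +6 pad (align 8); @8: z [8B, align 8] → 16; @16: y [4B, align 4] → 20; @20: cooldown [1B, align 1] → 21; @21: x [1B, align 1] → 22; +2 tail pad (align 8); size 24, align 8
@0: pitch [8B, align 8] → 8
@8: height [8B, align 8] → 16
@16: mip_level [20B, align 4] → 36
+4 pad (align 8)
@40: format [24B, align 8] → 64
@64: stride [8B, align 8] → 72
@72: depth [1B, align 1] → 73
+7 pad (align 8)
@80: channels [8B, align 8] → 88
size 88, align 8
array of 12: 12 × 88 = 1056

1056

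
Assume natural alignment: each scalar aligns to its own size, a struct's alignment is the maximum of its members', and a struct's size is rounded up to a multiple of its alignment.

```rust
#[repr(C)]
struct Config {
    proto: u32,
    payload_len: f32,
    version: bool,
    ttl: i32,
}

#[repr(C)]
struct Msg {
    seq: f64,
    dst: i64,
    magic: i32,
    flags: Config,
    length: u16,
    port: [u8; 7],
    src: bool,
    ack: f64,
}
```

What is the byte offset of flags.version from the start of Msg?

28

Config: @0: proto [4B, align 4] → 4; @4: payload_len [4B, align 4] → 8; @8: version [1B, align 1] → 9; +3 pad (align 4); @12: ttl [4B, align 4] → 16; size 16, align 4
@0: seq [8B, align 8] → 8
@8: dst [8B, align 8] → 16
@16: magic [4B, align 4] → 20
@20: flags [16B, align 4] → 36
within Config: version at 8
20 + 8 = 28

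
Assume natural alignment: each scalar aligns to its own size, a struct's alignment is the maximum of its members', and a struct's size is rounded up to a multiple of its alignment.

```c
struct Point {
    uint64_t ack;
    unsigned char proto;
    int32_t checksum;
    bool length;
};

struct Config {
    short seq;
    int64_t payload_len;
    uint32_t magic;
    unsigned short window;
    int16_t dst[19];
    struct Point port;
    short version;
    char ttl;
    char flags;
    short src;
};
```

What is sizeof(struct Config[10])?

960

Point: @0: ack [8B, align 8] → 8; @8: proto [1B, align 1] → 9; +3 pad (align 4); @12: checksum [4B, align 4] → 16; @16: length [1B, align 1] → 17; +7 tail pad (align 8); size 24, align 8
@0: seq [2B, align 2] → 2
+6 pad (align 8)
@8: payload_len [8B, align 8] → 16
@16: magic [4B, align 4] → 20
@20: window [2B, align 2] → 22
@22: dst [38B, align 2] → 60
+4 pad (align 8)
@64: port [24B, align 8] → 88
@88: version [2B, align 2] → 90
@90: ttl [1B, align 1] → 91
@91: flags [1B, align 1] → 92
@92: src [2B, align 2] → 94
+2 tail pad (align 8)
size 96, align 8
array of 10: 10 × 96 = 960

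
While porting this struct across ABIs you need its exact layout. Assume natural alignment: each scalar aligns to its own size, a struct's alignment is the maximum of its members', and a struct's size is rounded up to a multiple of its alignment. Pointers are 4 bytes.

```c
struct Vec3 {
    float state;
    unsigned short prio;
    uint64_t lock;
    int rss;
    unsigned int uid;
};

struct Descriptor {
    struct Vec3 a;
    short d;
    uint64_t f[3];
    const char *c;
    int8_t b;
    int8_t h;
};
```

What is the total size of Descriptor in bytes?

Vec3: @0: state [4B, align 4] → 4; @4: prio [2B, align 2] → 6; +2 pad (align 8); @8: lock [8B, align 8] → 16; @16: rss [4B, align 4] → 20; @20: uid [4B, align 4] → 24; size 24, align 8
@0: a [24B, align 8] → 24
@24: d [2B, align 2] → 26
+6 pad (align 8)
@32: f [24B, align 8] → 56
@56: c [4B, align 4] → 60
@60: b [1B, align 1] → 61
@61: h [1B, align 1] → 62
+2 tail pad (align 8)
size 64, align 8

64 bytes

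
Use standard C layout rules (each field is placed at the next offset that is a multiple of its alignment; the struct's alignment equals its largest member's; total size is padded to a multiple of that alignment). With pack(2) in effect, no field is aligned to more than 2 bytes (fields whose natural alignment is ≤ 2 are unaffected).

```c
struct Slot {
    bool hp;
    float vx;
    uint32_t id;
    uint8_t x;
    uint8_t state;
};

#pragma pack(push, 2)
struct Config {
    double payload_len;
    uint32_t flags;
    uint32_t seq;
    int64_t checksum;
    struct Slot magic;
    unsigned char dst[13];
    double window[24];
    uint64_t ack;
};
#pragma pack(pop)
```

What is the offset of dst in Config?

Slot: 0..1  hp  (1B, 1-aligned); 1..4  -- padding (3B); 4..8  vx  (4B, 4-aligned); 8..12  id  (4B, 4-aligned); 12..13  x  (1B, 1-aligned); 13..14  state  (1B, 1-aligned); 14..16  -- tail padding (2B); sizeof = 16, alignof = 4
0..8  payload_len  (8B, 2-aligned)
8..12  flags  (4B, 2-aligned)
12..16  seq  (4B, 2-aligned)
16..24  checksum  (8B, 2-aligned)
24..40  magic  (16B, 2-aligned)
40..53  dst  (13B, 1-aligned)

40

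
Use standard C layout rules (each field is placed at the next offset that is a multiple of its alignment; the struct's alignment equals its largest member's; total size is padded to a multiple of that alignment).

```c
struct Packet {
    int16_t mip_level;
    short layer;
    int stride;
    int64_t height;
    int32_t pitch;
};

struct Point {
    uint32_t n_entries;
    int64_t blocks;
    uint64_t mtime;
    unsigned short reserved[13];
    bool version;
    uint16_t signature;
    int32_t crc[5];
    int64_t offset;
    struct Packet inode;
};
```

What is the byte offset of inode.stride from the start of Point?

92

Packet: @0: mip_level [2B, align 2] → 2; @2: layer [2B, align 2] → 4; @4: stride [4B, align 4] → 8; @8: height [8B, align 8] → 16; @16: pitch [4B, align 4] → 20; +4 tail pad (align 8); size 24, align 8
@0: n_entries [4B, align 4] → 4
+4 pad (align 8)
@8: blocks [8B, align 8] → 16
@16: mtime [8B, align 8] → 24
@24: reserved [26B, align 2] → 50
@50: version [1B, align 1] → 51
+1 pad (align 2)
@52: signature [2B, align 2] → 54
+2 pad (align 4)
@56: crc [20B, align 4] → 76
+4 pad (align 8)
@80: offset [8B, align 8] → 88
@88: inode [24B, align 8] → 112
within Packet: stride at 4
88 + 4 = 92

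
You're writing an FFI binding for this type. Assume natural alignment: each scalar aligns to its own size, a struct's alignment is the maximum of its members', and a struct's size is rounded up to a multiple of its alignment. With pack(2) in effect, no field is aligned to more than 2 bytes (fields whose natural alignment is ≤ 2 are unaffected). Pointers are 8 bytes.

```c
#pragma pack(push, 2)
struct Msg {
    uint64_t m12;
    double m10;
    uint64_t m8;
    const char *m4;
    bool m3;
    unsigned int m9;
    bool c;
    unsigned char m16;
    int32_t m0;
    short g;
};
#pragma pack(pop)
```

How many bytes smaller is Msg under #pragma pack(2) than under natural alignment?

10

natural layout:
  @0: m12 [8B, align 8] → 8
  @8: m10 [8B, align 8] → 16
  @16: m8 [8B, align 8] → 24
  @24: m4 [8B, align 8] → 32
  @32: m3 [1B, align 1] → 33
  +3 pad (align 4)
  @36: m9 [4B, align 4] → 40
  @40: c [1B, align 1] → 41
  @41: m16 [1B, align 1] → 42
  +2 pad (align 4)
  @44: m0 [4B, align 4] → 48
  @48: g [2B, align 2] → 50
  +6 tail pad (align 8)
  size 56, align 8
packed(2) layout:
  @0: m12 [8B, align 2] → 8
  @8: m10 [8B, align 2] → 16
  @16: m8 [8B, align 2] → 24
  @24: m4 [8B, align 2] → 32
  @32: m3 [1B, align 1] → 33
  +1 pad (align 2)
  @34: m9 [4B, align 2] → 38
  @38: c [1B, align 1] → 39
  @39: m16 [1B, align 1] → 40
  @40: m0 [4B, align 2] → 44
  @44: g [2B, align 2] → 46
  size 46, align 2
56 − 46 = 10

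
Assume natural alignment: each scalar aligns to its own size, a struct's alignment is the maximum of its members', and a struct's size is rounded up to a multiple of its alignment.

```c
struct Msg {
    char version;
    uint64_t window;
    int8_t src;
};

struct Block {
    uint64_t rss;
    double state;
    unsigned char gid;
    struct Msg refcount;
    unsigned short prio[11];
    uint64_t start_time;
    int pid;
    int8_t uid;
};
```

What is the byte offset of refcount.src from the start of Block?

Msg: @0: version [1B, align 1] → 1; +7 pad (align 8); @8: window [8B, align 8] → 16; @16: src [1B, align 1] → 17; +7 tail pad (align 8); size 24, align 8
@0: rss [8B, align 8] → 8
@8: state [8B, align 8] → 16
@16: gid [1B, align 1] → 17
+7 pad (align 8)
@24: refcount [24B, align 8] → 48
within Msg: src at 16
24 + 16 = 40

40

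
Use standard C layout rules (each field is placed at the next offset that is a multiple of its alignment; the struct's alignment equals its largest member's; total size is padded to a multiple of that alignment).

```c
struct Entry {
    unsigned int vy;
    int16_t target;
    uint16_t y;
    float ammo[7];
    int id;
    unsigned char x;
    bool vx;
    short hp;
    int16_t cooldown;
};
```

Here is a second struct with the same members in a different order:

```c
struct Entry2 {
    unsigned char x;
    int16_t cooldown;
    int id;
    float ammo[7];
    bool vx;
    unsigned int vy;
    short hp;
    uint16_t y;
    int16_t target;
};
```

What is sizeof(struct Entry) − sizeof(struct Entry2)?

-4

0..4  vy  (4B, 4-aligned)
4..6  target  (2B, 2-aligned)
6..8  y  (2B, 2-aligned)
8..36  ammo  (28B, 4-aligned)
36..40  id  (4B, 4-aligned)
40..41  x  (1B, 1-aligned)
41..42  vx  (1B, 1-aligned)
42..44  hp  (2B, 2-aligned)
44..46  cooldown  (2B, 2-aligned)
46..48  -- tail padding (2B)
sizeof = 48, alignof = 4
— Entry2 —
0..1  x  (1B, 1-aligned)
1..2  -- padding (1B)
2..4  cooldown  (2B, 2-aligned)
4..8  id  (4B, 4-aligned)
8..36  ammo  (28B, 4-aligned)
36..37  vx  (1B, 1-aligned)
37..40  -- padding (3B)
40..44  vy  (4B, 4-aligned)
44..46  hp  (2B, 2-aligned)
46..48  y  (2B, 2-aligned)
48..50  target  (2B, 2-aligned)
50..52  -- tail padding (2B)
sizeof = 52, alignof = 4
48 − 52 = -4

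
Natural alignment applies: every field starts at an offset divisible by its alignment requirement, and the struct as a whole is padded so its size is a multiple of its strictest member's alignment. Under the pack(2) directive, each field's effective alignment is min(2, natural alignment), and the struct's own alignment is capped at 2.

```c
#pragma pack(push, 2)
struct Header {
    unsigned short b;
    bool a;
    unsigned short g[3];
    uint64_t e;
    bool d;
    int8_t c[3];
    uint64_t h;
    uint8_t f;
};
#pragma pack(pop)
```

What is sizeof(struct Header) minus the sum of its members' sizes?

@0: b [2B, align 2] → 2
@2: a [1B, align 1] → 3
+1 pad (align 2)
@4: g [6B, align 2] → 10
@10: e [8B, align 2] → 18
@18: d [1B, align 1] → 19
@19: c [3B, align 1] → 22
@22: h [8B, align 2] → 30
@30: f [1B, align 1] → 31
+1 tail pad (align 2)
size 32, align 2
data bytes 30, size 32 → padding 2

2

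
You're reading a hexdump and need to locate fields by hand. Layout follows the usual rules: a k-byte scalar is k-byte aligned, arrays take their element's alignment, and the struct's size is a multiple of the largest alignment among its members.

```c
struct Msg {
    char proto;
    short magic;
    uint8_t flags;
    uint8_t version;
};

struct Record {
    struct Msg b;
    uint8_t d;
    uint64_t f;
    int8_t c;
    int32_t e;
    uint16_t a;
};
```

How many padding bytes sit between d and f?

1

Msg: @0: proto [1B, align 1] → 1; +1 pad (align 2); @2: magic [2B, align 2] → 4; @4: flags [1B, align 1] → 5; @5: version [1B, align 1] → 6; size 6, align 2
@0: b [6B, align 2] → 6
@6: d [1B, align 1] → 7
+1 pad (align 8)
@8: f [8B, align 8] → 16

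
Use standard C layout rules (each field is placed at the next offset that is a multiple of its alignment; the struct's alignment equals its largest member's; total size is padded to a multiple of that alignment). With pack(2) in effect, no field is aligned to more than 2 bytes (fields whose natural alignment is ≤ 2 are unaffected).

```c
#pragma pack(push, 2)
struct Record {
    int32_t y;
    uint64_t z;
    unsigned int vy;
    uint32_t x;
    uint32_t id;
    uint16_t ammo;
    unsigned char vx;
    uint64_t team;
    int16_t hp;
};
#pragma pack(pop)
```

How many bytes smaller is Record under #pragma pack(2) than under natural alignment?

10

natural layout:
  y at 0 (size 4, align 4) → ends 4
  pad 4 to align 8 for z
  z at 8 (size 8, align 8) → ends 16
  vy at 16 (size 4, align 4) → ends 20
  x at 20 (size 4, align 4) → ends 24
  id at 24 (size 4, align 4) → ends 28
  ammo at 28 (size 2, align 2) → ends 30
  vx at 30 (size 1, align 1) → ends 31
  pad 1 to align 8 for team
  team at 32 (size 8, align 8) → ends 40
  hp at 40 (size 2, align 2) → ends 42
  tail pad 6 to reach multiple of 8
  total 48 bytes, alignment 8
packed(2) layout:
  y at 0 (size 4, align 2) → ends 4
  z at 4 (size 8, align 2) → ends 12
  vy at 12 (size 4, align 2) → ends 16
  x at 16 (size 4, align 2) → ends 20
  id at 20 (size 4, align 2) → ends 24
  ammo at 24 (size 2, align 2) → ends 26
  vx at 26 (size 1, align 1) → ends 27
  pad 1 to align 2 for team
  team at 28 (size 8, align 2) → ends 36
  hp at 36 (size 2, align 2) → ends 38
  total 38 bytes, alignment 2
48 − 38 = 10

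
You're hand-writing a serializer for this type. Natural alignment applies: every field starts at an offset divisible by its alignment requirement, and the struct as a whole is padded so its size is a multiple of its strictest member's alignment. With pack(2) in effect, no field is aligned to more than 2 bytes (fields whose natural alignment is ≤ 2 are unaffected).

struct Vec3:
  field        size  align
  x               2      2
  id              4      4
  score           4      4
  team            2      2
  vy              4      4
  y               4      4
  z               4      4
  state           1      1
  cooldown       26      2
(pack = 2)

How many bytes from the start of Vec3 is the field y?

0..2  x  (2B, 2-aligned)
2..6  id  (4B, 2-aligned)
6..10  score  (4B, 2-aligned)
10..12  team  (2B, 2-aligned)
12..16  vy  (4B, 2-aligned)
16..20  y  (4B, 2-aligned)

16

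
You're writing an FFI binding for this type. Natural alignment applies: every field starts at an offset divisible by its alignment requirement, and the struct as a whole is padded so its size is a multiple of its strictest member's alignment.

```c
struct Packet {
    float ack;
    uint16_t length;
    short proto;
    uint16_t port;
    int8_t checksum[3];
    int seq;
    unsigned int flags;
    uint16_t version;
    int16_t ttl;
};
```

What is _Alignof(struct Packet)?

4

member alignments: ack=4, length=2, proto=2, port=2, checksum=1, seq=4, flags=4, version=2, ttl=2
max = 4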